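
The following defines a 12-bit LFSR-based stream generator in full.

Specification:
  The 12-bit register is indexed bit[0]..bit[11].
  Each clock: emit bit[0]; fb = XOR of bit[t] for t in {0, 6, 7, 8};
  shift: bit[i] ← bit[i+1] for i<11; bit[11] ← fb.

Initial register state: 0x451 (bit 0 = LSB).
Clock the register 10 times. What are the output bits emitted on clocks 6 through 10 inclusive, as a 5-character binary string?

reg_0 = 0x451
clock 1: out=1, reg = 0x228
clock 2: out=0, reg = 0x114
clock 3: out=0, reg = 0x88A
clock 4: out=0, reg = 0xC45
clock 5: out=1, reg = 0x622
clock 6: out=0, reg = 0x311
clock 7: out=1, reg = 0x188
clock 8: out=0, reg = 0x0C4
clock 9: out=0, reg = 0x062
clock 10: out=0, reg = 0x831

01000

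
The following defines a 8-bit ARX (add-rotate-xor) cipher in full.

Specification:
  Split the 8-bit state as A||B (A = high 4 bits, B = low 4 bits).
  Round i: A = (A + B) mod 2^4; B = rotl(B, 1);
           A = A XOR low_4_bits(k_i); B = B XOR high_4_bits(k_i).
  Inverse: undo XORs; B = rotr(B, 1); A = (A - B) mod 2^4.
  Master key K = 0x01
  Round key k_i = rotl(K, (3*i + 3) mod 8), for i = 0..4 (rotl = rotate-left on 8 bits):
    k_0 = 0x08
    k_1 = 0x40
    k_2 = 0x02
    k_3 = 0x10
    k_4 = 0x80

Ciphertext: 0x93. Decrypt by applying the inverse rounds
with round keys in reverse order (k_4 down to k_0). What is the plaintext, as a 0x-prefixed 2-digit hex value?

s_0 = ciphertext = 0x93
s_1 = InvRound(s_0, k_4) = 0xCD
s_2 = InvRound(s_1, k_3) = 0x66
s_3 = InvRound(s_2, k_2) = 0x13
s_4 = InvRound(s_3, k_1) = 0x6B
s_5 = InvRound(s_4, k_0) = 0x1D

0x1D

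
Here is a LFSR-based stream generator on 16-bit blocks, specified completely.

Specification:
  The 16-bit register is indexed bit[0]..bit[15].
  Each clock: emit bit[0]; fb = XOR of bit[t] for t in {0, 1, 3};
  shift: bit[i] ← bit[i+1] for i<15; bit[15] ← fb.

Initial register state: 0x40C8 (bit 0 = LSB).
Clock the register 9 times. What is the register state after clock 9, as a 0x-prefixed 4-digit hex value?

reg_0 = 0x40C8
clock 1: out=0, reg = 0xA064
clock 2: out=0, reg = 0x5032
clock 3: out=0, reg = 0xA819
clock 4: out=1, reg = 0x540C
clock 5: out=0, reg = 0xAA06
clock 6: out=0, reg = 0xD503
clock 7: out=1, reg = 0x6A81
clock 8: out=1, reg = 0xB540
clock 9: out=0, reg = 0x5AA0

0x5AA0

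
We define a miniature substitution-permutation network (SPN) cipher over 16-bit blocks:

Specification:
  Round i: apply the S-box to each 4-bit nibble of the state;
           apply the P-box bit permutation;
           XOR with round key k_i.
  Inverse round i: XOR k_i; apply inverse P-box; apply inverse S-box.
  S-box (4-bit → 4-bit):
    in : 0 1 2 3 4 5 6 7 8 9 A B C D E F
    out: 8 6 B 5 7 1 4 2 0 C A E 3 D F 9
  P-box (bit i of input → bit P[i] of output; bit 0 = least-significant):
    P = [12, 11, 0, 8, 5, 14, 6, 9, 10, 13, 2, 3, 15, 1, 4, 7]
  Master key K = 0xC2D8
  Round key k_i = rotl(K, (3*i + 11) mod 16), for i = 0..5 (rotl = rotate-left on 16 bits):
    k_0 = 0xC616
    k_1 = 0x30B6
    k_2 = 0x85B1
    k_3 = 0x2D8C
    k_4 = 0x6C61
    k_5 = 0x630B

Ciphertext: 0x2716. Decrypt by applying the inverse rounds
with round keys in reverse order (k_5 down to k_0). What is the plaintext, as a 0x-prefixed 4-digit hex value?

0x8BFF

s_0 = ciphertext = 0x2716
s_1 = InvRound(s_0, k_5) = 0x6D76
s_2 = InvRound(s_1, k_4) = 0x1689
s_3 = InvRound(s_2, k_3) = 0x810E
s_4 = InvRound(s_3, k_2) = 0xBD56
s_5 = InvRound(s_4, k_1) = 0xF53A
s_6 = InvRound(s_5, k_0) = 0x8BFF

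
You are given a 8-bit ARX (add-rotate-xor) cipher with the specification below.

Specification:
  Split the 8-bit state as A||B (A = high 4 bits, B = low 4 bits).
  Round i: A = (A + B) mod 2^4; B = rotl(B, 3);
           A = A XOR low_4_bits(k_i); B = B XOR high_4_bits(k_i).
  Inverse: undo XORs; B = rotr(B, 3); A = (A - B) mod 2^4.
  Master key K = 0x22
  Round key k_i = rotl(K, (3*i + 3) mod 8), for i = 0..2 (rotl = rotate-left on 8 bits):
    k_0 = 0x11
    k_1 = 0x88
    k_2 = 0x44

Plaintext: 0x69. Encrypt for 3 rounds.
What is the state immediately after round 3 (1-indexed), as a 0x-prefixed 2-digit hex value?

s_0 = plaintext = 0x69
s_1 = Round(s_0, k_0) = 0xED
s_2 = Round(s_1, k_1) = 0x36
s_3 = Round(s_2, k_2) = 0xD7

0xD7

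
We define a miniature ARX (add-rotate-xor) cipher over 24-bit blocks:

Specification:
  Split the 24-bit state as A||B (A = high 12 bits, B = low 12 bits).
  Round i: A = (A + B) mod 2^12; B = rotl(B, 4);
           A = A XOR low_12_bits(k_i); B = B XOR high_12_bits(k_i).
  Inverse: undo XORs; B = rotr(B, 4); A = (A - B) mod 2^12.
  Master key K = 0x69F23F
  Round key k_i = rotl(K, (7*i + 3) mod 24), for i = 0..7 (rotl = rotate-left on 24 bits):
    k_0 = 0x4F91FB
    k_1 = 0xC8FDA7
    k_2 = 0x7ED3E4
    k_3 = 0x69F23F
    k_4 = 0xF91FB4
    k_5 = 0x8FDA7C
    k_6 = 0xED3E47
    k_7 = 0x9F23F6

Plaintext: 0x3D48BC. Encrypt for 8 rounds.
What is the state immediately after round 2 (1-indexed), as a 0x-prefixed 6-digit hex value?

0x13BF90

s_0 = plaintext = 0x3D48BC
s_1 = Round(s_0, k_0) = 0xD6BF31
s_2 = Round(s_1, k_1) = 0x13BF90
s_3 = Round(s_2, k_2) = 0x32FEE2
s_4 = Round(s_3, k_3) = 0x02E8B1
s_5 = Round(s_4, k_4) = 0x76B489
s_6 = Round(s_5, k_5) = 0x188069
s_7 = Round(s_6, k_6) = 0xFB6843
s_8 = Round(s_7, k_7) = 0x40FDCA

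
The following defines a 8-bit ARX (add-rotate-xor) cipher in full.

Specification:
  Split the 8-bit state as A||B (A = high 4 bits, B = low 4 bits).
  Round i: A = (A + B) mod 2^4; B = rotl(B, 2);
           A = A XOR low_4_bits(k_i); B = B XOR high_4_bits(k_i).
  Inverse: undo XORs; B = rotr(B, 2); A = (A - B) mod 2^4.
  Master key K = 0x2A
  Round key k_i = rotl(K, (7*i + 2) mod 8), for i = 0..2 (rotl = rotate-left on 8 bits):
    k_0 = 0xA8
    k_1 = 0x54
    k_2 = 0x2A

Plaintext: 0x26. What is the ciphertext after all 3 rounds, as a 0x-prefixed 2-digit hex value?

0xA4

s_0 = plaintext = 0x26
s_1 = Round(s_0, k_0) = 0x03
s_2 = Round(s_1, k_1) = 0x79
s_3 = Round(s_2, k_2) = 0xA4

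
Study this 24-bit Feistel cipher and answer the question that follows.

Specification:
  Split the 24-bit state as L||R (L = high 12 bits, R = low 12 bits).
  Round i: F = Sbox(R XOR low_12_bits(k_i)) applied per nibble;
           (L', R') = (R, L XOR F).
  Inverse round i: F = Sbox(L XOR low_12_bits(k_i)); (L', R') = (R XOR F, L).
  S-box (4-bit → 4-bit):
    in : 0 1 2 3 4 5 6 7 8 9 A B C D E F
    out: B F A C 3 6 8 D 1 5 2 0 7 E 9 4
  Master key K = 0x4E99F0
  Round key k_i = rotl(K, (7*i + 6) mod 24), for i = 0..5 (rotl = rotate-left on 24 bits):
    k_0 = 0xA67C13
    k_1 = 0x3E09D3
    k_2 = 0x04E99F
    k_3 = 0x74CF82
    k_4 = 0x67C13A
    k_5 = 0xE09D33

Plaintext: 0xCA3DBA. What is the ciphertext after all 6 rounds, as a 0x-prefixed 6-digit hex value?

s_0 = plaintext = 0xCA3DBA
s_1 = Round(s_0, k_0) = 0xDBA386
s_2 = Round(s_1, k_1) = 0x386FDC
s_3 = Round(s_2, k_2) = 0xFDCBBA
s_4 = Round(s_3, k_3) = 0xBBAC1D
s_5 = Round(s_4, k_4) = 0xC1D517
s_6 = Round(s_5, k_5) = 0x517DBE

0x517DBE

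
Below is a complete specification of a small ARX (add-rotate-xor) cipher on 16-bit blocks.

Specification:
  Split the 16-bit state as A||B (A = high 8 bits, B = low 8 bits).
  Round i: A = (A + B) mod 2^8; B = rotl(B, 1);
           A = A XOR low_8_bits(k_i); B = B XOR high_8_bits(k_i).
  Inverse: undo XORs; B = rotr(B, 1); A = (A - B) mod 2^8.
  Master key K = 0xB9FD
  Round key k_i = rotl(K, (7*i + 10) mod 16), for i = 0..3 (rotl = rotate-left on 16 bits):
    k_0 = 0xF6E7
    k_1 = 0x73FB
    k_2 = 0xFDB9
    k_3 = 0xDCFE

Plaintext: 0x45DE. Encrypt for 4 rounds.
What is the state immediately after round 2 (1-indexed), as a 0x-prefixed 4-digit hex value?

s_0 = plaintext = 0x45DE
s_1 = Round(s_0, k_0) = 0xC44B
s_2 = Round(s_1, k_1) = 0xF4E5
s_3 = Round(s_2, k_2) = 0x6036
s_4 = Round(s_3, k_3) = 0x68B0

0xF4E5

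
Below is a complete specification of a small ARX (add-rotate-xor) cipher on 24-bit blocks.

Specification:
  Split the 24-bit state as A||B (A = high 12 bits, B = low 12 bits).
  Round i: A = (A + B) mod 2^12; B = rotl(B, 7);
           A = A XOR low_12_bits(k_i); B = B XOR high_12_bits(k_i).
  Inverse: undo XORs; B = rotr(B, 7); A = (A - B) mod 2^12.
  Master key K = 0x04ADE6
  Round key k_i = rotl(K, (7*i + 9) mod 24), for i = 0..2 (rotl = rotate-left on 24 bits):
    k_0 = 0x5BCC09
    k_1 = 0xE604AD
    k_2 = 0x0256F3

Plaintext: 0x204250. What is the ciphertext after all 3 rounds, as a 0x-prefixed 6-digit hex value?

s_0 = plaintext = 0x204250
s_1 = Round(s_0, k_0) = 0x85DDAE
s_2 = Round(s_1, k_1) = 0x2A690D
s_3 = Round(s_2, k_2) = 0xD406ED

0xD406ED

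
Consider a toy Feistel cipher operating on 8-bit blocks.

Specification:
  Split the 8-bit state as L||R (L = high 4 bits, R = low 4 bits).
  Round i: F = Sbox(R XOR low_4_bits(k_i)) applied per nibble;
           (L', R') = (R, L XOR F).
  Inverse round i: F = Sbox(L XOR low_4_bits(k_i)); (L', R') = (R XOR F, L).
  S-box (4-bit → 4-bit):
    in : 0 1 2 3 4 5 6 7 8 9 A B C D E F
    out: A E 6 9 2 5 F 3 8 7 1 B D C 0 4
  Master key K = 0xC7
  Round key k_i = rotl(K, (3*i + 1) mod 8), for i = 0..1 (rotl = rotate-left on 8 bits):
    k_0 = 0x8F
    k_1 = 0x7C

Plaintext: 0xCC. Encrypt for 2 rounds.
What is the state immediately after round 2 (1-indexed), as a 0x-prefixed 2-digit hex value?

s_0 = plaintext = 0xCC
s_1 = Round(s_0, k_0) = 0xC5
s_2 = Round(s_1, k_1) = 0x5B

0x5B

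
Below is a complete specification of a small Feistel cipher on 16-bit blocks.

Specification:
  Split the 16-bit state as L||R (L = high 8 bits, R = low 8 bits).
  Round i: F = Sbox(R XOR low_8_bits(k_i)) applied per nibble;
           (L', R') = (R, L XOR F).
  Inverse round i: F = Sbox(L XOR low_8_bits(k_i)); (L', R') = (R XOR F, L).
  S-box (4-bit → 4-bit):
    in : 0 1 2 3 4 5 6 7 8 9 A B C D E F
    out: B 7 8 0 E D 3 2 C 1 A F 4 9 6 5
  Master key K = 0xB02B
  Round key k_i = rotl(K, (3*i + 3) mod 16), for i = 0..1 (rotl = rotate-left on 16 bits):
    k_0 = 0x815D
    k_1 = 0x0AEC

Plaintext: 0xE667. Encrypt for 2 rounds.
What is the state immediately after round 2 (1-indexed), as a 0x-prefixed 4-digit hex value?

0xECDC

s_0 = plaintext = 0xE667
s_1 = Round(s_0, k_0) = 0x67EC
s_2 = Round(s_1, k_1) = 0xECDC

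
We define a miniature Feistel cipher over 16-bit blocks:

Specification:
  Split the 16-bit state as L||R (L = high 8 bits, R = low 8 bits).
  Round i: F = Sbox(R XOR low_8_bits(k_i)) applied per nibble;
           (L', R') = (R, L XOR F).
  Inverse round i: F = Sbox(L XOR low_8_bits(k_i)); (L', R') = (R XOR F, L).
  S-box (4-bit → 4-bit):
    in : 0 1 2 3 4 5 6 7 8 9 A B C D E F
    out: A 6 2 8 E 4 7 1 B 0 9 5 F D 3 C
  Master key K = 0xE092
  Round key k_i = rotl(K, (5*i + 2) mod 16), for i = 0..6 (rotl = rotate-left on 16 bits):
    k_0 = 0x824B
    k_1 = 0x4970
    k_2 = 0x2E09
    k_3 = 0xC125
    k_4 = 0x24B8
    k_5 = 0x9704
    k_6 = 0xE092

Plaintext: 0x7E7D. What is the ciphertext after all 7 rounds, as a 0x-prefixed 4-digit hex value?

s_0 = plaintext = 0x7E7D
s_1 = Round(s_0, k_0) = 0x7DF9
s_2 = Round(s_1, k_1) = 0xF9CD
s_3 = Round(s_2, k_2) = 0xCD07
s_4 = Round(s_3, k_3) = 0x07EF
s_5 = Round(s_4, k_4) = 0xEF46
s_6 = Round(s_5, k_5) = 0x460D
s_7 = Round(s_6, k_6) = 0x0D4A

0x0D4A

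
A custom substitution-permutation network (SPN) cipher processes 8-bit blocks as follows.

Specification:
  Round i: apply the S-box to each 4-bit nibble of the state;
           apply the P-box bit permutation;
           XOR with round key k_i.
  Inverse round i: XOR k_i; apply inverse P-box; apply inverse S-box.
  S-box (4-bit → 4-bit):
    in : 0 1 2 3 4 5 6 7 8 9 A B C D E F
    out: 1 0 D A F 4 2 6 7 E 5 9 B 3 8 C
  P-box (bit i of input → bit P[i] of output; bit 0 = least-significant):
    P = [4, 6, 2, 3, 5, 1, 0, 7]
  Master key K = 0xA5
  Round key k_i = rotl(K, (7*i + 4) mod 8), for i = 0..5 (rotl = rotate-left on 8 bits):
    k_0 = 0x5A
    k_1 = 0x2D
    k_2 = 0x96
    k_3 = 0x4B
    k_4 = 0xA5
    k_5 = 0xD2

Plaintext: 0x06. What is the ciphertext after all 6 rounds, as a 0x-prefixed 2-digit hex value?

0x1C

s_0 = plaintext = 0x06
s_1 = Round(s_0, k_0) = 0x3A
s_2 = Round(s_1, k_1) = 0xBB
s_3 = Round(s_2, k_2) = 0x2E
s_4 = Round(s_3, k_3) = 0xE2
s_5 = Round(s_4, k_4) = 0x39
s_6 = Round(s_5, k_5) = 0x1C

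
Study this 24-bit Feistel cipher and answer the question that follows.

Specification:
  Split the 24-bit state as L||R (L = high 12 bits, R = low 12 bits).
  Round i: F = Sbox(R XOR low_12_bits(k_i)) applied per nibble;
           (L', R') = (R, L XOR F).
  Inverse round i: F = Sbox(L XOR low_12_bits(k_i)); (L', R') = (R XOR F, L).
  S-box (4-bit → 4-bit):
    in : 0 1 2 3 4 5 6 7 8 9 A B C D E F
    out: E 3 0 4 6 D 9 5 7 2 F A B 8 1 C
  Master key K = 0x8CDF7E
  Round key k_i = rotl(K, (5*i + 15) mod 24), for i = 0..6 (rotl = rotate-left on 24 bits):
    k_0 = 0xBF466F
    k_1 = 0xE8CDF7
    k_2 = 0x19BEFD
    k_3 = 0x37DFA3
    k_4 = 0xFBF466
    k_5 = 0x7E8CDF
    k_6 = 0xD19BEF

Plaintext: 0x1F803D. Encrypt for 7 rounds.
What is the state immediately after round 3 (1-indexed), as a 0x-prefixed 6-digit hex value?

s_0 = plaintext = 0x1F803D
s_1 = Round(s_0, k_0) = 0x03D828
s_2 = Round(s_1, k_1) = 0x828DB1
s_3 = Round(s_2, k_2) = 0xDB1C43
s_4 = Round(s_3, k_3) = 0xC439AF
s_5 = Round(s_4, k_4) = 0x9AF4F1
s_6 = Round(s_5, k_5) = 0x4F1EAE
s_7 = Round(s_6, k_6) = 0xEAE992

0xDB1C43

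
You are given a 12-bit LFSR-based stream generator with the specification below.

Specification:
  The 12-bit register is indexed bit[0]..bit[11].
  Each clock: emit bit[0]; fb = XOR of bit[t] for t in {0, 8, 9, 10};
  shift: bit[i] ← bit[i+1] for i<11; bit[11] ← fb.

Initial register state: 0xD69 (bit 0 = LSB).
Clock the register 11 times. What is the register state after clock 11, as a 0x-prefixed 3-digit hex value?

0xADB

reg_0 = 0xD69
clock 1: out=1, reg = 0xEB4
clock 2: out=0, reg = 0x75A
clock 3: out=0, reg = 0xBAD
clock 4: out=1, reg = 0xDD6
clock 5: out=0, reg = 0x6EB
clock 6: out=1, reg = 0xB75
clock 7: out=1, reg = 0xDBA
clock 8: out=0, reg = 0x6DD
clock 9: out=1, reg = 0xB6E
clock 10: out=0, reg = 0x5B7
clock 11: out=1, reg = 0xADB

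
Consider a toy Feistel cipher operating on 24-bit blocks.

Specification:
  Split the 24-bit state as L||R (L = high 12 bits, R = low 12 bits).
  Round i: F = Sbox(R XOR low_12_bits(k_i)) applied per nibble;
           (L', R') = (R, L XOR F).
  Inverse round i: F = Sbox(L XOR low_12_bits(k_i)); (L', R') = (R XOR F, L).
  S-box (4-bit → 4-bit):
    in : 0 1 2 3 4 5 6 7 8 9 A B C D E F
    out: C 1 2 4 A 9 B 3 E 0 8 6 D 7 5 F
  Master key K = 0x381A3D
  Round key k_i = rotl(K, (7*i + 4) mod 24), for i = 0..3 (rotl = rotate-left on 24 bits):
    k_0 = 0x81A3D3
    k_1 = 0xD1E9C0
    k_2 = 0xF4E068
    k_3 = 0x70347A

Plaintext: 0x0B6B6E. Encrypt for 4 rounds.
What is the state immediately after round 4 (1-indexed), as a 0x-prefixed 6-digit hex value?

s_0 = plaintext = 0x0B6B6E
s_1 = Round(s_0, k_0) = 0xB6EED1
s_2 = Round(s_1, k_1) = 0xED187F
s_3 = Round(s_2, k_2) = 0x87F0C2
s_4 = Round(s_3, k_3) = 0x0C2211

0x0C2211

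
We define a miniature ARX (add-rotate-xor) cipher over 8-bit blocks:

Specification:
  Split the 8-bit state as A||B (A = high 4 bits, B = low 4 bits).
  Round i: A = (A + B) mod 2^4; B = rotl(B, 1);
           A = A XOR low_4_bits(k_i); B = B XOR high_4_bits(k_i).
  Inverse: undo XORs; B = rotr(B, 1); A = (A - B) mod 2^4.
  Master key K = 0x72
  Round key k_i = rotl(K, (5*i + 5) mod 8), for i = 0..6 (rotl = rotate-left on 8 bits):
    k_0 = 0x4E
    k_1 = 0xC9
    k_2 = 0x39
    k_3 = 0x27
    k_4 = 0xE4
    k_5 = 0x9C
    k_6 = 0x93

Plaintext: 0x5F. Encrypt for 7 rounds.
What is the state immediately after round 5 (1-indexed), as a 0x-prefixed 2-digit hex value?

0xBB

s_0 = plaintext = 0x5F
s_1 = Round(s_0, k_0) = 0xAB
s_2 = Round(s_1, k_1) = 0xCB
s_3 = Round(s_2, k_2) = 0xE4
s_4 = Round(s_3, k_3) = 0x5A
s_5 = Round(s_4, k_4) = 0xBB
s_6 = Round(s_5, k_5) = 0xAE
s_7 = Round(s_6, k_6) = 0xB4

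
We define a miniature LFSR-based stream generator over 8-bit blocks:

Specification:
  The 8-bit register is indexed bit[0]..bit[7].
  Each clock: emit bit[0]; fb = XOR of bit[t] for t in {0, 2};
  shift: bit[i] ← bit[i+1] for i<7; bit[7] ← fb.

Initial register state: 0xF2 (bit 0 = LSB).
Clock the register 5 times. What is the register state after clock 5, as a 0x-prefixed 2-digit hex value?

0x77

reg_0 = 0xF2
clock 1: out=0, reg = 0x79
clock 2: out=1, reg = 0xBC
clock 3: out=0, reg = 0xDE
clock 4: out=0, reg = 0xEF
clock 5: out=1, reg = 0x77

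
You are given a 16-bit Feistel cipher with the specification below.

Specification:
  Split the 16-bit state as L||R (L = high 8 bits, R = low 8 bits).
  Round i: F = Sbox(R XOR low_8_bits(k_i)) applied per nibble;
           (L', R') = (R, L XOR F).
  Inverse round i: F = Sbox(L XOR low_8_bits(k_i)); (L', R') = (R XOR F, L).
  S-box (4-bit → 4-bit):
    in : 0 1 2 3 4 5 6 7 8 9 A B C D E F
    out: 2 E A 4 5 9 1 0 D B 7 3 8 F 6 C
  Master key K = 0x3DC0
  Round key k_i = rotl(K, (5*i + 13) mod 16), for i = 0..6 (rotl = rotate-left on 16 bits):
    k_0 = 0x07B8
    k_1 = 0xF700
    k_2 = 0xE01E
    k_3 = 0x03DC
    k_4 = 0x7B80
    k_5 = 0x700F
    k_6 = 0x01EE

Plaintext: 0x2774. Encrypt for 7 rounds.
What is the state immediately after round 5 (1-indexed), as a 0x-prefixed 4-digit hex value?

s_0 = plaintext = 0x2774
s_1 = Round(s_0, k_0) = 0x74AF
s_2 = Round(s_1, k_1) = 0xAF08
s_3 = Round(s_2, k_2) = 0x084E
s_4 = Round(s_3, k_3) = 0x4EB2
s_5 = Round(s_4, k_4) = 0xB204
s_6 = Round(s_5, k_5) = 0x0491
s_7 = Round(s_6, k_6) = 0x9108

0xB204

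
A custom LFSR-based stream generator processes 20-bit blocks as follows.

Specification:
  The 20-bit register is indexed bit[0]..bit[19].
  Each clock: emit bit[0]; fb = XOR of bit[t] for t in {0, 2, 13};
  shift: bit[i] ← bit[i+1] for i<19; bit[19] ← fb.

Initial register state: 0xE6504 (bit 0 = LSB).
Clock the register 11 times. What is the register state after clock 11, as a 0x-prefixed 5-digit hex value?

0xE6DCC

reg_0 = 0xE6504
clock 1: out=0, reg = 0x73282
clock 2: out=0, reg = 0xB9941
clock 3: out=1, reg = 0xDCCA0
clock 4: out=0, reg = 0x6E650
clock 5: out=0, reg = 0xB7328
clock 6: out=0, reg = 0xDB994
clock 7: out=0, reg = 0x6DCCA
clock 8: out=0, reg = 0x36E65
clock 9: out=1, reg = 0x9B732
clock 10: out=0, reg = 0xCDB99
clock 11: out=1, reg = 0xE6DCC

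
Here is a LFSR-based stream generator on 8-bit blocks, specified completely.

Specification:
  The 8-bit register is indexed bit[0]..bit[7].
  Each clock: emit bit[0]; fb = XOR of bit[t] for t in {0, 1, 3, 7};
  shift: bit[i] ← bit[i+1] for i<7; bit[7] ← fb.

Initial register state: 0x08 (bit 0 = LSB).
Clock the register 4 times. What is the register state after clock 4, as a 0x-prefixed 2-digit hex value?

0xB0

reg_0 = 0x08
clock 1: out=0, reg = 0x84
clock 2: out=0, reg = 0xC2
clock 3: out=0, reg = 0x61
clock 4: out=1, reg = 0xB0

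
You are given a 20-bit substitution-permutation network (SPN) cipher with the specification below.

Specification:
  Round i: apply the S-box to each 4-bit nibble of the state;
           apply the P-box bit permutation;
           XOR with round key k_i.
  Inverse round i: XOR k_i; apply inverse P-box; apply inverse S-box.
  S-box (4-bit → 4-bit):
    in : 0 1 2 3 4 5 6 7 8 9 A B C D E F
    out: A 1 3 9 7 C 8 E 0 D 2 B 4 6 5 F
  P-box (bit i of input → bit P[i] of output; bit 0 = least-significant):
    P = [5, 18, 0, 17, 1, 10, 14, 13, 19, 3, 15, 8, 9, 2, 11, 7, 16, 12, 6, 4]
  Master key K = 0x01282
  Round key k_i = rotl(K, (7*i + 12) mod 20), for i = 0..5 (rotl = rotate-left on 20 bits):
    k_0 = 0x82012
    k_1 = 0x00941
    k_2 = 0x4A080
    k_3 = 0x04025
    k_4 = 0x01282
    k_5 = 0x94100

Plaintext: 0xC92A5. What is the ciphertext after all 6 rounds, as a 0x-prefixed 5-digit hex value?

s_0 = plaintext = 0xC92A5
s_1 = Round(s_0, k_0) = 0x22EDB
s_2 = Round(s_1, k_1) = 0xFDF65
s_3 = Round(s_2, k_2) = 0xF19DD
s_4 = Round(s_3, k_3) = 0xD9774
s_5 = Round(s_4, k_4) = 0x4ED6B
s_6 = Round(s_5, k_5) = 0xEFB68

0xEFB68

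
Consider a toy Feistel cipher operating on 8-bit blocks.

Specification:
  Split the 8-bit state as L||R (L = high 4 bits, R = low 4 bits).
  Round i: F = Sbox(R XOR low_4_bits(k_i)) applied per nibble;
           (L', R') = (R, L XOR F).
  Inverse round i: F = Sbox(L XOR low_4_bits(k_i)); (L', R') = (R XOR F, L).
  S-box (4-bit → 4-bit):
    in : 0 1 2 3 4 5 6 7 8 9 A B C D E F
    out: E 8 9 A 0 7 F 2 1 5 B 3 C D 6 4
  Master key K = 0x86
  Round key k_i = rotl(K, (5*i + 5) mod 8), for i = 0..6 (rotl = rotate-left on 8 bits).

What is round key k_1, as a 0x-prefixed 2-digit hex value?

0x1A

K = 0x86
k_0 = rotl(K, (5*0+5) mod 8) = rotl(K, 5) = 0xD0
k_1 = rotl(K, (5*1+5) mod 8) = rotl(K, 2) = 0x1A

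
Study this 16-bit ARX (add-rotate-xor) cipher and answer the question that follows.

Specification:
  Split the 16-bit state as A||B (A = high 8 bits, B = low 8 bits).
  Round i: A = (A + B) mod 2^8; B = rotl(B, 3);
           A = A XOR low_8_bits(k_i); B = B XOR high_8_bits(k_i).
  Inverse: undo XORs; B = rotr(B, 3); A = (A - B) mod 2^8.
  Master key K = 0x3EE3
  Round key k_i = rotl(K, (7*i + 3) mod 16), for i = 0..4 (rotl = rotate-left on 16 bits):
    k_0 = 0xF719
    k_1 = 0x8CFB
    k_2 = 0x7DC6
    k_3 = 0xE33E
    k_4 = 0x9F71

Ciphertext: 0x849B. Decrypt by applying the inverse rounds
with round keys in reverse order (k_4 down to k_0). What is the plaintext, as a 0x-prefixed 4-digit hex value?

s_0 = ciphertext = 0x849B
s_1 = InvRound(s_0, k_4) = 0x7580
s_2 = InvRound(s_1, k_3) = 0xDF6C
s_3 = InvRound(s_2, k_2) = 0xF722
s_4 = InvRound(s_3, k_1) = 0x37D5
s_5 = InvRound(s_4, k_0) = 0xEA44

0xEA44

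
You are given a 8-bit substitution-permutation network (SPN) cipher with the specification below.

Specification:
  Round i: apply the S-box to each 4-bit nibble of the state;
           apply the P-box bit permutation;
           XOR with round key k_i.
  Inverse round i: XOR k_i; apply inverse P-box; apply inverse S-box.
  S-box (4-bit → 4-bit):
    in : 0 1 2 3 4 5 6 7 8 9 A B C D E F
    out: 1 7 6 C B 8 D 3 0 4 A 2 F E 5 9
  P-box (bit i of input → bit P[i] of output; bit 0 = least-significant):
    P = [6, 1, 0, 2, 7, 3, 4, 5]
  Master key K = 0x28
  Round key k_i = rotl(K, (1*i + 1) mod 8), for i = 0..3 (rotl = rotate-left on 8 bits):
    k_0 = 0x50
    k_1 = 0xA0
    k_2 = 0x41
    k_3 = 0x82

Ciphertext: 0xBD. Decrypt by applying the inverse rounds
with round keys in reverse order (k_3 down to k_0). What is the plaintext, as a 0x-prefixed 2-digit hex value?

0x32

s_0 = ciphertext = 0xBD
s_1 = InvRound(s_0, k_3) = 0xDD
s_2 = InvRound(s_1, k_2) = 0x15
s_3 = InvRound(s_2, k_1) = 0x63
s_4 = InvRound(s_3, k_0) = 0x32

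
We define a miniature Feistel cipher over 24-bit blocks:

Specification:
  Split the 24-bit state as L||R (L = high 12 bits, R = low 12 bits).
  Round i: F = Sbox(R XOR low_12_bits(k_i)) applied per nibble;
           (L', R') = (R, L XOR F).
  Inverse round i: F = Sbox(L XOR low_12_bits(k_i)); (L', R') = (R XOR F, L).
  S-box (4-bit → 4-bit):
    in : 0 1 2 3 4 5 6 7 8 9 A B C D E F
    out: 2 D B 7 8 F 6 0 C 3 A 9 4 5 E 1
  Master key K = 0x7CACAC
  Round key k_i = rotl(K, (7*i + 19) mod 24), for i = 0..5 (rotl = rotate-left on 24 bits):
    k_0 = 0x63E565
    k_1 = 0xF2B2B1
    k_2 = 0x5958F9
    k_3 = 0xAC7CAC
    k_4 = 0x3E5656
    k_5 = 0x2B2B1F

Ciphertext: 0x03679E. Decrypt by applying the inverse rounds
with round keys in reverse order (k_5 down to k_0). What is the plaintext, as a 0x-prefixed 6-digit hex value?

s_0 = ciphertext = 0x03679E
s_1 = InvRound(s_0, k_5) = 0xE2D036
s_2 = InvRound(s_1, k_4) = 0xC3FE2D
s_3 = InvRound(s_2, k_3) = 0xC1AC3F
s_4 = InvRound(s_3, k_2) = 0x4D8C1A
s_5 = InvRound(s_4, k_1) = 0xA794D8
s_6 = InvRound(s_5, k_0) = 0x50CA79

0x50CA79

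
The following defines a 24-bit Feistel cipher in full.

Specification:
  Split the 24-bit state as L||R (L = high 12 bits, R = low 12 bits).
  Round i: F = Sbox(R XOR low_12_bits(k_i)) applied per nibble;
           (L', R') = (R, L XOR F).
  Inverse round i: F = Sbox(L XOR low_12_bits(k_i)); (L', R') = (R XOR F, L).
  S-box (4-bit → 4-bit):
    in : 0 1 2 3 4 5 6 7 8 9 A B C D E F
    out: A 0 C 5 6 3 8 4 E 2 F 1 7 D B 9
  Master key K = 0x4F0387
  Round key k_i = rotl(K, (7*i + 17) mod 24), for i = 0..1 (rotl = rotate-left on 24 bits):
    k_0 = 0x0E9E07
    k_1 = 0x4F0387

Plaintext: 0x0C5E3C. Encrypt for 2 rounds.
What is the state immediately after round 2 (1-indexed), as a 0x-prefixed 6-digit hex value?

0xA94C39

s_0 = plaintext = 0x0C5E3C
s_1 = Round(s_0, k_0) = 0xE3CA94
s_2 = Round(s_1, k_1) = 0xA94C39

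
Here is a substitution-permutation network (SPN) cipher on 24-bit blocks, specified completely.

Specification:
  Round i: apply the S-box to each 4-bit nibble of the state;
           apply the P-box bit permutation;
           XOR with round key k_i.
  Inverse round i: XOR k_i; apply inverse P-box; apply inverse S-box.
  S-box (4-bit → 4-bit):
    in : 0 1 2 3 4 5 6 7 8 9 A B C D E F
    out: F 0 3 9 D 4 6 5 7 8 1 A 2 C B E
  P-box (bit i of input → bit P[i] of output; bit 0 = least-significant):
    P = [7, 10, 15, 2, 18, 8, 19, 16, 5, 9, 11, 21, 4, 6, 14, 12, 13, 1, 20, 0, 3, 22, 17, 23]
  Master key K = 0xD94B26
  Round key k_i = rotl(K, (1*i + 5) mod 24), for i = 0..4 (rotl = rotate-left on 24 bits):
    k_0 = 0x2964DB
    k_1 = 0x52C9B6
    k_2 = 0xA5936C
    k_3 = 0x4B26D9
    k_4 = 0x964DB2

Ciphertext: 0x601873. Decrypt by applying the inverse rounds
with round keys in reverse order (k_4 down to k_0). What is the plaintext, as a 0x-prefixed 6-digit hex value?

s_0 = ciphertext = 0x601873
s_1 = InvRound(s_0, k_4) = 0xFDF922
s_2 = InvRound(s_1, k_3) = 0x4F0028
s_3 = InvRound(s_2, k_2) = 0xF1BB6D
s_4 = InvRound(s_3, k_1) = 0x4E0B9A
s_5 = InvRound(s_4, k_0) = 0x636FEC

0x636FEC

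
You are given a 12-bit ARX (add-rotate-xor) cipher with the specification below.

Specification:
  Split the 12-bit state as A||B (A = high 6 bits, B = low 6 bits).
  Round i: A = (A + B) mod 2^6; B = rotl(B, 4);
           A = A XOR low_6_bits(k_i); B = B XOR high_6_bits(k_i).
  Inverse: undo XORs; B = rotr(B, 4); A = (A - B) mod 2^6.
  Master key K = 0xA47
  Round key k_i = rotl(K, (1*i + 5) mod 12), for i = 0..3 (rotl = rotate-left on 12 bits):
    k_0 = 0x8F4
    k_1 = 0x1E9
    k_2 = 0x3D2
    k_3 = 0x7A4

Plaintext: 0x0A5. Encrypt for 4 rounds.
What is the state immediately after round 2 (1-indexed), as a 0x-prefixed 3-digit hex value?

0x929

s_0 = plaintext = 0x0A5
s_1 = Round(s_0, k_0) = 0x4FA
s_2 = Round(s_1, k_1) = 0x929
s_3 = Round(s_2, k_2) = 0x7D5
s_4 = Round(s_3, k_3) = 0x40B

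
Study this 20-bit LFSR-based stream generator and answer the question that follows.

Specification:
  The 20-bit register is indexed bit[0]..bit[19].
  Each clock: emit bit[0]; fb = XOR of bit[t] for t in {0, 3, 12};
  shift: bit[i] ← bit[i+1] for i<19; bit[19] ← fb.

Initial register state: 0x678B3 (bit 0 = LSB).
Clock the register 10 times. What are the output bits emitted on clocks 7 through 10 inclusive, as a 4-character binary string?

reg_0 = 0x678B3
clock 1: out=1, reg = 0x33C59
clock 2: out=1, reg = 0x99E2C
clock 3: out=0, reg = 0x4CF16
clock 4: out=0, reg = 0x2678B
clock 5: out=1, reg = 0x133C5
clock 6: out=1, reg = 0x099E2
clock 7: out=0, reg = 0x84CF1
clock 8: out=1, reg = 0xC2678
clock 9: out=0, reg = 0xE133C
clock 10: out=0, reg = 0x7099E

0100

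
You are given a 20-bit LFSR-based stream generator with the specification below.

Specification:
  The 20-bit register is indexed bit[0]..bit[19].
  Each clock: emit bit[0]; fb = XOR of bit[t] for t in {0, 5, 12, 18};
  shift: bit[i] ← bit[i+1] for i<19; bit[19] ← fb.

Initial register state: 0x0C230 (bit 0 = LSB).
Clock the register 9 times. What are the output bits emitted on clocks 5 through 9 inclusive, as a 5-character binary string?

11000

reg_0 = 0x0C230
clock 1: out=0, reg = 0x86118
clock 2: out=0, reg = 0x4308C
clock 3: out=0, reg = 0x21846
clock 4: out=0, reg = 0x90C23
clock 5: out=1, reg = 0x48611
clock 6: out=1, reg = 0x24308
clock 7: out=0, reg = 0x12184
clock 8: out=0, reg = 0x090C2
clock 9: out=0, reg = 0x84861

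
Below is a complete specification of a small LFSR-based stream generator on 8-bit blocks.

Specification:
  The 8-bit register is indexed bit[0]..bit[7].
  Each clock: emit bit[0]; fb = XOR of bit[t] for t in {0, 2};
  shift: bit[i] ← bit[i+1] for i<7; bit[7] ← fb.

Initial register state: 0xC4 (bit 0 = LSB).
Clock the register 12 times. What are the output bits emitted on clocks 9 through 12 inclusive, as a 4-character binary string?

reg_0 = 0xC4
clock 1: out=0, reg = 0xE2
clock 2: out=0, reg = 0x71
clock 3: out=1, reg = 0xB8
clock 4: out=0, reg = 0x5C
clock 5: out=0, reg = 0xAE
clock 6: out=0, reg = 0xD7
clock 7: out=1, reg = 0x6B
clock 8: out=1, reg = 0xB5
clock 9: out=1, reg = 0x5A
clock 10: out=0, reg = 0x2D
clock 11: out=1, reg = 0x16
clock 12: out=0, reg = 0x8B

1010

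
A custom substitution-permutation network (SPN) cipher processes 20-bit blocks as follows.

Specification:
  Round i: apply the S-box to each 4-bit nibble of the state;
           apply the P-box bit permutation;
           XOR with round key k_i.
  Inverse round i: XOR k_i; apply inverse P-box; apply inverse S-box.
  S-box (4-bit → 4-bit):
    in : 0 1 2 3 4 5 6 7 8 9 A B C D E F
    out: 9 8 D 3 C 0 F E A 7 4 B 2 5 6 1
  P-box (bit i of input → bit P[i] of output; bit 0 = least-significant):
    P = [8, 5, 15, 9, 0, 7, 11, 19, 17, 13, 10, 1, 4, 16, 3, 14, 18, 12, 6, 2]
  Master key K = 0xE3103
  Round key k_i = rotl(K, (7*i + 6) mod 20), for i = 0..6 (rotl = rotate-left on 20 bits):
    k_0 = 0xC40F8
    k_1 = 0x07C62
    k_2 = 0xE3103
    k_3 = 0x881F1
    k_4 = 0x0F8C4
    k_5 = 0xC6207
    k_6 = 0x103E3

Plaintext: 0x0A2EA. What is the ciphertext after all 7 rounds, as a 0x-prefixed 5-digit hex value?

s_0 = plaintext = 0x0A2EA
s_1 = Round(s_0, k_0) = 0xACC76
s_2 = Round(s_1, k_1) = 0x9D782
s_3 = Round(s_2, k_2) = 0x286D9
s_4 = Round(s_3, k_3) = 0xF6C96
s_5 = Round(s_4, k_4) = 0x5137D
s_6 = Round(s_5, k_5) = 0x68B87
s_7 = Round(s_6, k_6) = 0xEF105

0xEF105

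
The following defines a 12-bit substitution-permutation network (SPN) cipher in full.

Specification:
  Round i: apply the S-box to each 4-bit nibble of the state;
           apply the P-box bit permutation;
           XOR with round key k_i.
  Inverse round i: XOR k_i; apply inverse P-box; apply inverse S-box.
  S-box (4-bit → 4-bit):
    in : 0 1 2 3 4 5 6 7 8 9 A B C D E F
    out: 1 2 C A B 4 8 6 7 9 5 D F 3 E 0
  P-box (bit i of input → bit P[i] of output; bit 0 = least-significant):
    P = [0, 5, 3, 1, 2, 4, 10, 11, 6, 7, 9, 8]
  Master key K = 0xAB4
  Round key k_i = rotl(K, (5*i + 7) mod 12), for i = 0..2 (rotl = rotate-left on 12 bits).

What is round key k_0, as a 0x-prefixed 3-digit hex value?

K = 0xAB4
k_0 = rotl(K, (5*0+7) mod 12) = rotl(K, 7) = 0xA55

0xA55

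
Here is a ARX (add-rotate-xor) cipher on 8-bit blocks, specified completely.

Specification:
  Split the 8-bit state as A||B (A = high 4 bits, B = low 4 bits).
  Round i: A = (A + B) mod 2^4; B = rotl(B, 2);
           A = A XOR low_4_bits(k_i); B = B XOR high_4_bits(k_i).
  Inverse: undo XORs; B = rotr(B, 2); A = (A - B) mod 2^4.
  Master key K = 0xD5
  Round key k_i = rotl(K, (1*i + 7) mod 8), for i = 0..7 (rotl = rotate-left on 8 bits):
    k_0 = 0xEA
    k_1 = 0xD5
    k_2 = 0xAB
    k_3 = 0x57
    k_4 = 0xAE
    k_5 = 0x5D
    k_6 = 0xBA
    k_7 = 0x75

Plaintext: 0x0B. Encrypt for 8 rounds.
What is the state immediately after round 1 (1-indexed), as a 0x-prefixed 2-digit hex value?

0x10

s_0 = plaintext = 0x0B
s_1 = Round(s_0, k_0) = 0x10
s_2 = Round(s_1, k_1) = 0x4D
s_3 = Round(s_2, k_2) = 0xAD
s_4 = Round(s_3, k_3) = 0x02
s_5 = Round(s_4, k_4) = 0xC2
s_6 = Round(s_5, k_5) = 0x3D
s_7 = Round(s_6, k_6) = 0xAC
s_8 = Round(s_7, k_7) = 0x34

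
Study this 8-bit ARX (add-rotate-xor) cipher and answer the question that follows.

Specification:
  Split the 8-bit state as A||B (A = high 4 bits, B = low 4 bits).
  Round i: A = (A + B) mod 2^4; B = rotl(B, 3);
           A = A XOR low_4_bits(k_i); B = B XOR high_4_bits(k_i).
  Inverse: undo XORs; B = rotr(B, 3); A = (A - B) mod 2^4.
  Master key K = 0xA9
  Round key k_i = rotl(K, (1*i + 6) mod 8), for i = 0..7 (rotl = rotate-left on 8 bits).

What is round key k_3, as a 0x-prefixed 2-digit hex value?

0x53

K = 0xA9
k_0 = rotl(K, (1*0+6) mod 8) = rotl(K, 6) = 0x6A
k_1 = rotl(K, (1*1+6) mod 8) = rotl(K, 7) = 0xD4
k_2 = rotl(K, (1*2+6) mod 8) = rotl(K, 0) = 0xA9
k_3 = rotl(K, (1*3+6) mod 8) = rotl(K, 1) = 0x53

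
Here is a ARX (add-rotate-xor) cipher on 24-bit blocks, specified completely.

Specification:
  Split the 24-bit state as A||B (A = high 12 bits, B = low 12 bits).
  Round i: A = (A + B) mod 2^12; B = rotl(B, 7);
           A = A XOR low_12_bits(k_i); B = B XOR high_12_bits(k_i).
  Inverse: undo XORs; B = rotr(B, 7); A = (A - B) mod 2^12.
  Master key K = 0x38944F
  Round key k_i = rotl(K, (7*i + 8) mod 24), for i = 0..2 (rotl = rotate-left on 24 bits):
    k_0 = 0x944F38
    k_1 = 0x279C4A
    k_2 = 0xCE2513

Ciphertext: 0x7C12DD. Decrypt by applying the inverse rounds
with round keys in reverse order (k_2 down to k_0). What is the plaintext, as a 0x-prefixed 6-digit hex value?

0xCD6DF3

s_0 = ciphertext = 0x7C12DD
s_1 = InvRound(s_0, k_2) = 0xAD67FC
s_2 = InvRound(s_1, k_1) = 0x5F10AB
s_3 = InvRound(s_2, k_0) = 0xCD6DF3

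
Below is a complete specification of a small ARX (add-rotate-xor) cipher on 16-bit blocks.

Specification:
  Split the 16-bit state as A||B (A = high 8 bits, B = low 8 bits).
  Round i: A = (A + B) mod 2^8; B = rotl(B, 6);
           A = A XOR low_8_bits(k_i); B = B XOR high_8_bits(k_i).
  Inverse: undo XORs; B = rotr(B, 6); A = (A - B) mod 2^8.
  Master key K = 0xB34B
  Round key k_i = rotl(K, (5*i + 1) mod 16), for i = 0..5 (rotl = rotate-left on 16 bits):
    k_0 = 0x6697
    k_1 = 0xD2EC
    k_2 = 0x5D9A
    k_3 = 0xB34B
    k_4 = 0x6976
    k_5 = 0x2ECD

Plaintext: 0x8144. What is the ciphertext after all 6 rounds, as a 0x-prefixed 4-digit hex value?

s_0 = plaintext = 0x8144
s_1 = Round(s_0, k_0) = 0x5277
s_2 = Round(s_1, k_1) = 0x250F
s_3 = Round(s_2, k_2) = 0xAE9E
s_4 = Round(s_3, k_3) = 0x0714
s_5 = Round(s_4, k_4) = 0x6D6C
s_6 = Round(s_5, k_5) = 0x1435

0x1435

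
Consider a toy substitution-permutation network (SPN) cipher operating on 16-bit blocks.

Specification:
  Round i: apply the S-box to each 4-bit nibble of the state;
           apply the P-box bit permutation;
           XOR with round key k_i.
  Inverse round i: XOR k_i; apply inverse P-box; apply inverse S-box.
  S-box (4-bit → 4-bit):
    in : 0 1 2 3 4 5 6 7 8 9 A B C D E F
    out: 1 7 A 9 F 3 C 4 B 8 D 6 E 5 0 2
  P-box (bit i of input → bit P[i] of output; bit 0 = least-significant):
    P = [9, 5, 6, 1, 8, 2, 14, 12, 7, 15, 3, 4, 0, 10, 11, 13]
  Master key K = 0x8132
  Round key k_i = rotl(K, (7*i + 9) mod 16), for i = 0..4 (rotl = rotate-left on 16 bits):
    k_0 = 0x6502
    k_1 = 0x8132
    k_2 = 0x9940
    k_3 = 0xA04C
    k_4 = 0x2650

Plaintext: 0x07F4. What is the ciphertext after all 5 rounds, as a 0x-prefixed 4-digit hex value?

0x0378

s_0 = plaintext = 0x07F4
s_1 = Round(s_0, k_0) = 0x676D
s_2 = Round(s_1, k_1) = 0xFB7A
s_3 = Round(s_2, k_2) = 0x5F0A
s_4 = Round(s_3, k_3) = 0x270F
s_5 = Round(s_4, k_4) = 0x0378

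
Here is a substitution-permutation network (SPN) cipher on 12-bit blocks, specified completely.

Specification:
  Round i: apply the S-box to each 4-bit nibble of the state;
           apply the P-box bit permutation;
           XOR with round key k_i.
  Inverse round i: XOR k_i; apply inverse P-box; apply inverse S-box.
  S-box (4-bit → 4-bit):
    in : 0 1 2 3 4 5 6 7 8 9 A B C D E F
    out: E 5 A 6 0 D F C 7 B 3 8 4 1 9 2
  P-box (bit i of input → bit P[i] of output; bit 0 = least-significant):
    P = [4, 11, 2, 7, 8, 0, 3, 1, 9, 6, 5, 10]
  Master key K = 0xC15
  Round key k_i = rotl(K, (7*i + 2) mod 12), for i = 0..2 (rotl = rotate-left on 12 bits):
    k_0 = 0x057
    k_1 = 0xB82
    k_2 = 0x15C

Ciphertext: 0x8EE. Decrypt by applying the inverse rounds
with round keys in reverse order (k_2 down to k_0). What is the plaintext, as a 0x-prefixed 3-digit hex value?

0x52D

s_0 = ciphertext = 0x8EE
s_1 = InvRound(s_0, k_2) = 0xCE9
s_2 = InvRound(s_1, k_1) = 0x664
s_3 = InvRound(s_2, k_0) = 0x52D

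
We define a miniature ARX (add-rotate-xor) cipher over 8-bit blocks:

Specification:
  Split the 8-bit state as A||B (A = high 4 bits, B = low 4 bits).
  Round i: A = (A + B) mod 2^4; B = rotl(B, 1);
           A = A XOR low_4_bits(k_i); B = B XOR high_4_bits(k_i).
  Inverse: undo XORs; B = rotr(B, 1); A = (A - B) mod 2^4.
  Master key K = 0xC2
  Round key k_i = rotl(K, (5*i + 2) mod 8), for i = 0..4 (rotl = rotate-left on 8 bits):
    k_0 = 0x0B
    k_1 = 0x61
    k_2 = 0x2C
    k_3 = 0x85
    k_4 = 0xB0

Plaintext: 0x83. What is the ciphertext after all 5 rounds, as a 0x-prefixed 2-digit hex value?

s_0 = plaintext = 0x83
s_1 = Round(s_0, k_0) = 0x06
s_2 = Round(s_1, k_1) = 0x7A
s_3 = Round(s_2, k_2) = 0xD7
s_4 = Round(s_3, k_3) = 0x16
s_5 = Round(s_4, k_4) = 0x77

0x77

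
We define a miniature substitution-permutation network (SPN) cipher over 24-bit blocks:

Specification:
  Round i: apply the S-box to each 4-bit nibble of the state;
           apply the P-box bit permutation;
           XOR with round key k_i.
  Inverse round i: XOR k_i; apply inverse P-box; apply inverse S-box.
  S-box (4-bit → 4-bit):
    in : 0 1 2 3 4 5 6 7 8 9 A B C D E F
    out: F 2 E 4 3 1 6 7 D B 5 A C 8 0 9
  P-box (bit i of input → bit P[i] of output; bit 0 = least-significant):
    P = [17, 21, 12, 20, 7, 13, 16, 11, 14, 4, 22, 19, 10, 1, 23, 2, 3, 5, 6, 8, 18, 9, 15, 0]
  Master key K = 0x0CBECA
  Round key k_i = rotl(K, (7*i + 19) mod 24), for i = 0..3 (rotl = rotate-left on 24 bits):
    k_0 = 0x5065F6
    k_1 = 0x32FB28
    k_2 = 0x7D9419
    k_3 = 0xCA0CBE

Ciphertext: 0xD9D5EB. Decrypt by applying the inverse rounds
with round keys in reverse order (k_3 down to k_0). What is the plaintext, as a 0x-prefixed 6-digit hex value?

s_0 = ciphertext = 0xD9D5EB
s_1 = InvRound(s_0, k_3) = 0xCCD4C8
s_2 = InvRound(s_1, k_2) = 0xD334AB
s_3 = InvRound(s_2, k_1) = 0x2D7A81
s_4 = InvRound(s_3, k_0) = 0x9292C2

0x9292C2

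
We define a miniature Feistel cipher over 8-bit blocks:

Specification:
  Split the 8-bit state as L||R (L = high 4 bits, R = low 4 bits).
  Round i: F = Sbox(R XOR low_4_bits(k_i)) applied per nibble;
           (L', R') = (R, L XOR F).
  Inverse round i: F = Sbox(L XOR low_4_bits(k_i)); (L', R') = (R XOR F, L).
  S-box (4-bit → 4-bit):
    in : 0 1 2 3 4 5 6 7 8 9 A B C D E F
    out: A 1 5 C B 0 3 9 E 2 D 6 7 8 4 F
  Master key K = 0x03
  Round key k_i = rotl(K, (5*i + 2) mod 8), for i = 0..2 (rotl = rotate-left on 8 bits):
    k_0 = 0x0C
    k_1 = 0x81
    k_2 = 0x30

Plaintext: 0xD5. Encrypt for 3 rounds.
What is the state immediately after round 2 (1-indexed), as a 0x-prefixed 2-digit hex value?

0xF1

s_0 = plaintext = 0xD5
s_1 = Round(s_0, k_0) = 0x5F
s_2 = Round(s_1, k_1) = 0xF1
s_3 = Round(s_2, k_2) = 0x1E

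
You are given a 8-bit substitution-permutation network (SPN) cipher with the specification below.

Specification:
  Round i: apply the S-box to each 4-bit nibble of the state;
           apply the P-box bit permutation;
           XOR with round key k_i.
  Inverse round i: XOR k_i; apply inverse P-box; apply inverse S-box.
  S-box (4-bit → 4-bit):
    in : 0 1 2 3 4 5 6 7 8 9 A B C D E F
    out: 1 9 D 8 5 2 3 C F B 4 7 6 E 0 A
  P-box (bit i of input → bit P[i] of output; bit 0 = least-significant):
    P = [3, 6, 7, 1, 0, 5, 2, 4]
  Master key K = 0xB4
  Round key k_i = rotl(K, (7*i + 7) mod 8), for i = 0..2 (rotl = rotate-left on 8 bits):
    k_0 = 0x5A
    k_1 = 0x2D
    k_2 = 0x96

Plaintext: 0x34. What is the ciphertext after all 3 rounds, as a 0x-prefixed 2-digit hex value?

0xA1

s_0 = plaintext = 0x34
s_1 = Round(s_0, k_0) = 0xC2
s_2 = Round(s_1, k_1) = 0x83
s_3 = Round(s_2, k_2) = 0xA1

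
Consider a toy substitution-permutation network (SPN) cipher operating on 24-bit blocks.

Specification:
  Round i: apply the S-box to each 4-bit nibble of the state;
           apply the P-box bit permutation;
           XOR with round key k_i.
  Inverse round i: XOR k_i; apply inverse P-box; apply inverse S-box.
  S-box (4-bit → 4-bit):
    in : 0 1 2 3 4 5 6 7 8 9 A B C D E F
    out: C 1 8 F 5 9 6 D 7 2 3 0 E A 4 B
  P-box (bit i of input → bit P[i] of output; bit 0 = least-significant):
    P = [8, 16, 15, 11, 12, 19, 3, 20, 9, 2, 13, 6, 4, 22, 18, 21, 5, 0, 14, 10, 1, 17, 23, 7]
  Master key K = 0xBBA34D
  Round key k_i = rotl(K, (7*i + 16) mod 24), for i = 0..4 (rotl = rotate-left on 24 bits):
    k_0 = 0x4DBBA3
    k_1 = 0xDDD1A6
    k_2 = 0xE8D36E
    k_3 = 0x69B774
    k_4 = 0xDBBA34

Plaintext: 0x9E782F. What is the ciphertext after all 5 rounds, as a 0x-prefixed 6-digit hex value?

0xA5869A

s_0 = plaintext = 0x9E782F
s_1 = Round(s_0, k_0) = 0x7AD0B7
s_2 = Round(s_1, k_1) = 0x3D7845
s_3 = Round(s_2, k_2) = 0x4EECF1
s_4 = Round(s_3, k_3) = 0xF5C632
s_5 = Round(s_4, k_4) = 0xA5869A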